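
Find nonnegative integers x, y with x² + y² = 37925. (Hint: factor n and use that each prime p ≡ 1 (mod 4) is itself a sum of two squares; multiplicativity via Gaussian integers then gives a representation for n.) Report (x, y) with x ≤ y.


Step 1: Factor n = 37925 = 5^2 · 37 · 41.
Step 2: Check the mod-4 condition on each prime factor: 5 ≡ 1 (mod 4), exponent 2; 37 ≡ 1 (mod 4), exponent 1; 41 ≡ 1 (mod 4), exponent 1.
All primes ≡ 3 (mod 4) appear to even exponent (or don't appear), so by the two-squares theorem n IS expressible as a sum of two squares.
Step 3: Build a representation. Group n = k² · m with k = 5 and m = 37 · 41 = 1517 (a product of primes ≡ 1 (mod 4)); a representation of m scales to one of n via (k·x)² + (k·y)² = k²(x² + y²). Each prime p ≡ 1 (mod 4) is itself a sum of two squares; find a² by testing p − a² for a perfect square:
  37: 37 − 1² = 36 = 6² ⇒ 37 = 1² + 6².
  41: 41 − 1² = 40, 41 − 2² = 37, 41 − 3² = 32, 41 − 4² = 25 = 5² ⇒ 41 = 4² + 5².
  Combine using the Brahmagupta–Fibonacci identity (a² + b²)(c² + d²) = (ac − bd)² + (ad + bc)² = (ac + bd)² + (ad − bc)²:
  37 · 41 = 1517: from (1² + 6²)(4² + 5²), take (1·4 − 6·5, 1·5 + 6·4) = (4 − 30, 5 + 24) = (-26, 29); dropping signs (only squares matter) gives (26, 29); check 26² + 29² = 676 + 841 = 1517 ✓.
  Scale by k = 5: (5·26, 5·29) = (130, 145).
Step 4: Order so x ≤ y and verify: 130² + 145² = 16900 + 21025 = 37925 = n. ✓

n = 37925 = 130² + 145² (one valid representation with x ≤ y).


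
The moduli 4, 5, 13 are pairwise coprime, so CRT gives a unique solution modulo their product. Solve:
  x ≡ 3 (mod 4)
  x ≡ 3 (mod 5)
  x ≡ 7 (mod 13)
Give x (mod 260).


Moduli 4, 5, 13 are pairwise coprime; by CRT there is a unique solution modulo M = 4 · 5 · 13 = 260.
Solve pairwise, accumulating the modulus:
  Start with x ≡ 3 (mod 4).
  Combine with x ≡ 3 (mod 5): since gcd(4, 5) = 1, we get a unique residue mod 20.
    Write x = 3 + 4·t and substitute into x ≡ 3 (mod 5): 4·t ≡ 3 − 3 = 0 (mod 5).
    The inverse of 4 mod 5 is 4 (since 4·4 = 16 = 3·5 + 1), so t ≡ 4·0 = 0 ≡ 0 (mod 5).
    Then x = 3 + 4·0 = 3, valid modulo lcm(4, 5) = 20: x ≡ 3 (mod 20).
  Combine with x ≡ 7 (mod 13): since gcd(20, 13) = 1, we get a unique residue mod 260.
    Write x = 3 + 20·t and substitute into x ≡ 7 (mod 13): 20·t ≡ 7 − 3 = 4 (mod 13).
    Reduce coefficients mod 13: 7·t ≡ 4 (mod 13).
    The inverse of 7 mod 13 is 2 (since 7·2 = 14 = 1·13 + 1), so t ≡ 2·4 = 8 ≡ 8 (mod 13).
    Then x = 3 + 20·8 = 163, valid modulo lcm(20, 13) = 260: x ≡ 163 (mod 260).
Verify: 163 mod 4 = 3 ✓, 163 mod 5 = 3 ✓, 163 mod 13 = 7 ✓.

x ≡ 163 (mod 260).


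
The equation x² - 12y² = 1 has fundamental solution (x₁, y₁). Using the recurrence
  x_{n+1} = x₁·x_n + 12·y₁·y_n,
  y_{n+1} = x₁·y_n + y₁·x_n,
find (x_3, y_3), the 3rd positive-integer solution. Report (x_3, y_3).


Step 1: Find the fundamental solution (x₁, y₁) of x² - 12y² = 1.
  Expand √12 as a continued fraction. a₀ = ⌊√12⌋ = 3; iterate m_{k+1} = d_k·a_k − m_k, d_{k+1} = (12 − m_{k+1}²)/d_k, a_{k+1} = ⌊(a₀ + m_{k+1})/d_{k+1}⌋ (starting m₀ = 0, d₀ = 1), with convergents p_k = a_k·p_{k-1} + p_{k-2}, q_k = a_k·q_{k-1} + q_{k-2} (p₋₁ = 1, q₋₁ = 0):
  k = 0: a₀ = 3; p₀/q₀ = 3/1; p₀² − 12·q₀² = 9 − 12 = -3.
  k = 1: m = 3, d = 3, a = ⌊(3 + 3)/3⌋ = 2; p/q = (2·3 + 1)/(2·1 + 0) = 7/2; p² − 12·q² = 49 − 48 = 1.
  The first convergent with p² − 12·q² = 1 gives the fundamental solution (x₁, y₁) = (7, 2).
Step 2: Apply the recurrence (x_{n+1}, y_{n+1}) = (x₁x_n + 12y₁y_n, x₁y_n + y₁x_n) repeatedly.
  From (x_1, y_1) = (7, 2): x_2 = 7·7 + 12·2·2 = 97; y_2 = 7·2 + 2·7 = 28.
  From (x_2, y_2) = (97, 28): x_3 = 7·97 + 12·2·28 = 1351; y_3 = 7·28 + 2·97 = 390.
Step 3: Verify x_3² - 12·y_3² = 1825201 - 1825200 = 1 (should be 1). ✓

(x_1, y_1) = (7, 2); (x_3, y_3) = (1351, 390).


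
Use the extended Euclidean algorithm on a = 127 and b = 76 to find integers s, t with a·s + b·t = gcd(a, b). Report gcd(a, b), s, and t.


Euclidean algorithm on (127, 76) — divide until remainder is 0:
  127 = 1 · 76 + 51
  76 = 1 · 51 + 25
  51 = 2 · 25 + 1
  25 = 25 · 1 + 0
gcd(127, 76) = 1.
Track Bezout coefficients alongside the remainders: start with r₀ = 127 = a·1 + b·0 (s = 1, t = 0) and r₁ = 76 = a·0 + b·1 (s = 0, t = 1); each new remainder r_{k+1} = r_{k-1} − q_k·r_k inherits s_{k+1} = s_{k-1} − q_k·s_k, t_{k+1} = t_{k-1} − q_k·t_k, so r_k = a·s_k + b·t_k at every step:
  q = 1: r = 51, s = 1 − 1·0 = 1, t = 0 − 1·1 = -1  (check: 127·1 + 76·(-1) = 51)
  q = 1: r = 25, s = 0 − 1·1 = -1, t = 1 − 1·(-1) = 2  (check: 127·(-1) + 76·2 = 25)
  q = 2: r = 1, s = 1 − 2·(-1) = 3, t = -1 − 2·2 = -5  (check: 127·3 + 76·(-5) = 1)
The row with r = 1 (the gcd) gives the Bezout coefficients s = 3, t = -5.
Result: 127 · (3) + 76 · (-5) = 1.

gcd(127, 76) = 1; s = 3, t = -5 (check: 127·3 + 76·(-5) = 1).


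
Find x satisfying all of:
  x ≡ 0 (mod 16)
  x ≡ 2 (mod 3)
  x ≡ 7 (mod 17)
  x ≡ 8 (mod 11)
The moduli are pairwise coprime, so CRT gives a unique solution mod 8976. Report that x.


Product of moduli M = 16 · 3 · 17 · 11 = 8976.
Merge one congruence at a time:
  Start: x ≡ 0 (mod 16).
  Combine with x ≡ 2 (mod 3); new modulus lcm = 48.
    Write x = 0 + 16·t and substitute into x ≡ 2 (mod 3): 16·t ≡ 2 − 0 = 2 (mod 3).
    Reduce coefficients mod 3: 1·t ≡ 2 (mod 3).
    So t ≡ 2 (mod 3).
    Then x = 0 + 16·2 = 32, valid modulo lcm(16, 3) = 48: x ≡ 32 (mod 48).
  Combine with x ≡ 7 (mod 17); new modulus lcm = 816.
    Write x = 32 + 48·t and substitute into x ≡ 7 (mod 17): 48·t ≡ 7 − 32 = -25 (mod 17).
    Reduce coefficients mod 17: 14·t ≡ 9 (mod 17).
    The inverse of 14 mod 17 is 11 (since 14·11 = 154 = 9·17 + 1), so t ≡ 11·9 = 99 ≡ 14 (mod 17).
    Then x = 32 + 48·14 = 704, valid modulo lcm(48, 17) = 816: x ≡ 704 (mod 816).
  Combine with x ≡ 8 (mod 11); new modulus lcm = 8976.
    Write x = 704 + 816·t and substitute into x ≡ 8 (mod 11): 816·t ≡ 8 − 704 = -696 (mod 11).
    Reduce coefficients mod 11: 2·t ≡ 8 (mod 11).
    The inverse of 2 mod 11 is 6 (since 2·6 = 12 = 1·11 + 1), so t ≡ 6·8 = 48 ≡ 4 (mod 11).
    Then x = 704 + 816·4 = 3968, valid modulo lcm(816, 11) = 8976: x ≡ 3968 (mod 8976).
Verify against each original: 3968 mod 16 = 0, 3968 mod 3 = 2, 3968 mod 17 = 7, 3968 mod 11 = 8.

x ≡ 3968 (mod 8976).


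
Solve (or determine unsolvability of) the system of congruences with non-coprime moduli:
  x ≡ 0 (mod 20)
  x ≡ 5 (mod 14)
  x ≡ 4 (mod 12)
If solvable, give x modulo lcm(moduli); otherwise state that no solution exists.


Moduli 20, 14, 12 are not pairwise coprime, so CRT works modulo lcm(m_i) when all pairwise compatibility conditions hold.
Pairwise compatibility: gcd(m_i, m_j) must divide a_i - a_j for every pair.
Merge one congruence at a time:
  Start: x ≡ 0 (mod 20).
  Combine with x ≡ 5 (mod 14): gcd(20, 14) = 2, and 5 - 0 = 5 is NOT divisible by 2.
    ⇒ system is inconsistent (no integer solution).

No solution (the system is inconsistent).


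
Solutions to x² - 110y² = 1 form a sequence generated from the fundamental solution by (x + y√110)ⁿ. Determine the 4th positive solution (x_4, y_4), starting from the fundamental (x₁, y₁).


Step 1: Find the fundamental solution (x₁, y₁) of x² - 110y² = 1.
  Expand √110 as a continued fraction. a₀ = ⌊√110⌋ = 10; iterate m_{k+1} = d_k·a_k − m_k, d_{k+1} = (110 − m_{k+1}²)/d_k, a_{k+1} = ⌊(a₀ + m_{k+1})/d_{k+1}⌋ (starting m₀ = 0, d₀ = 1), with convergents p_k = a_k·p_{k-1} + p_{k-2}, q_k = a_k·q_{k-1} + q_{k-2} (p₋₁ = 1, q₋₁ = 0):
  k = 0: a₀ = 10; p₀/q₀ = 10/1; p₀² − 110·q₀² = 100 − 110 = -10.
  k = 1: m = 10, d = 10, a = ⌊(10 + 10)/10⌋ = 2; p/q = (2·10 + 1)/(2·1 + 0) = 21/2; p² − 110·q² = 441 − 440 = 1.
  The first convergent with p² − 110·q² = 1 gives the fundamental solution (x₁, y₁) = (21, 2).
Step 2: Apply the recurrence (x_{n+1}, y_{n+1}) = (x₁x_n + 110y₁y_n, x₁y_n + y₁x_n) repeatedly.
  From (x_1, y_1) = (21, 2): x_2 = 21·21 + 110·2·2 = 881; y_2 = 21·2 + 2·21 = 84.
  From (x_2, y_2) = (881, 84): x_3 = 21·881 + 110·2·84 = 36981; y_3 = 21·84 + 2·881 = 3526.
  From (x_3, y_3) = (36981, 3526): x_4 = 21·36981 + 110·2·3526 = 1552321; y_4 = 21·3526 + 2·36981 = 148008.
Step 3: Verify x_4² - 110·y_4² = 2409700487041 - 2409700487040 = 1 (should be 1). ✓

(x_1, y_1) = (21, 2); (x_4, y_4) = (1552321, 148008).


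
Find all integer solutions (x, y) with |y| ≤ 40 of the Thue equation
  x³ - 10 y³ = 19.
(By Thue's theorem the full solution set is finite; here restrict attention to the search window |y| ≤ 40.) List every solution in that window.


The equation is x³ - 10y³ = 19. For fixed y, x³ = 10·y³ + 19, so a solution requires the RHS to be a perfect cube.
Strategy: iterate y from -40 to 40, compute RHS = 10·y³ + 19, and check whether it is a (positive or negative) perfect cube.
Check small values of y:
  y = 0: RHS = 19 is not a perfect cube.
  y = 1: RHS = 29 is not a perfect cube.
  y = -1: RHS = 9 is not a perfect cube.
  y = 2: RHS = 99 is not a perfect cube.
  y = -2: RHS = -61 is not a perfect cube.
  y = 3: RHS = 289 is not a perfect cube.
  y = -3: RHS = -251 is not a perfect cube.
Continuing the search up to |y| = 40 finds no solutions either.
No (x, y) in the scanned range satisfies the equation.

No integer solutions with |y| ≤ 40.


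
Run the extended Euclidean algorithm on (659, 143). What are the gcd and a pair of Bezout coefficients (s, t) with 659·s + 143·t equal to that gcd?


Euclidean algorithm on (659, 143) — divide until remainder is 0:
  659 = 4 · 143 + 87
  143 = 1 · 87 + 56
  87 = 1 · 56 + 31
  56 = 1 · 31 + 25
  31 = 1 · 25 + 6
  25 = 4 · 6 + 1
  6 = 6 · 1 + 0
gcd(659, 143) = 1.
Track Bezout coefficients alongside the remainders: start with r₀ = 659 = a·1 + b·0 (s = 1, t = 0) and r₁ = 143 = a·0 + b·1 (s = 0, t = 1); each new remainder r_{k+1} = r_{k-1} − q_k·r_k inherits s_{k+1} = s_{k-1} − q_k·s_k, t_{k+1} = t_{k-1} − q_k·t_k, so r_k = a·s_k + b·t_k at every step:
  q = 4: r = 87, s = 1 − 4·0 = 1, t = 0 − 4·1 = -4  (check: 659·1 + 143·(-4) = 87)
  q = 1: r = 56, s = 0 − 1·1 = -1, t = 1 − 1·(-4) = 5  (check: 659·(-1) + 143·5 = 56)
  q = 1: r = 31, s = 1 − 1·(-1) = 2, t = -4 − 1·5 = -9  (check: 659·2 + 143·(-9) = 31)
  q = 1: r = 25, s = -1 − 1·2 = -3, t = 5 − 1·(-9) = 14  (check: 659·(-3) + 143·14 = 25)
  q = 1: r = 6, s = 2 − 1·(-3) = 5, t = -9 − 1·14 = -23  (check: 659·5 + 143·(-23) = 6)
  q = 4: r = 1, s = -3 − 4·5 = -23, t = 14 − 4·(-23) = 106  (check: 659·(-23) + 143·106 = 1)
The row with r = 1 (the gcd) gives the Bezout coefficients s = -23, t = 106.
Result: 659 · (-23) + 143 · (106) = 1.

gcd(659, 143) = 1; s = -23, t = 106 (check: 659·(-23) + 143·106 = 1).


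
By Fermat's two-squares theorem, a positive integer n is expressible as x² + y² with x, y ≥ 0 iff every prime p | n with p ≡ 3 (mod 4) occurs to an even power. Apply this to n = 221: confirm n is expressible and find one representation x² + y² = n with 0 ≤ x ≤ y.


Step 1: Factor n = 221 = 13 · 17.
Step 2: Check the mod-4 condition on each prime factor: 13 ≡ 1 (mod 4), exponent 1; 17 ≡ 1 (mod 4), exponent 1.
All primes ≡ 3 (mod 4) appear to even exponent (or don't appear), so by the two-squares theorem n IS expressible as a sum of two squares.
Step 3: Build a representation. Here n = 13 · 17 is a product of primes ≡ 1 (mod 4). Each prime p ≡ 1 (mod 4) is itself a sum of two squares; find a² by testing p − a² for a perfect square:
  13: 13 − 1² = 12, 13 − 2² = 9 = 3² ⇒ 13 = 2² + 3².
  17: 17 − 1² = 16 = 4² ⇒ 17 = 1² + 4².
  Combine using the Brahmagupta–Fibonacci identity (a² + b²)(c² + d²) = (ac − bd)² + (ad + bc)² = (ac + bd)² + (ad − bc)²:
  13 · 17 = 221: from (2² + 3²)(1² + 4²), take (2·1 − 3·4, 2·4 + 3·1) = (2 − 12, 8 + 3) = (-10, 11); dropping signs (only squares matter) gives (10, 11); check 10² + 11² = 100 + 121 = 221 ✓.
Step 4: Order so x ≤ y and verify: 10² + 11² = 100 + 121 = 221 = n. ✓

n = 221 = 10² + 11² (one valid representation with x ≤ y).


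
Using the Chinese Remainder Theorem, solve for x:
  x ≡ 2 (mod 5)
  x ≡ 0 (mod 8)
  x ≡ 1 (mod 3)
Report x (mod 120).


Moduli 5, 8, 3 are pairwise coprime; by CRT there is a unique solution modulo M = 5 · 8 · 3 = 120.
Solve pairwise, accumulating the modulus:
  Start with x ≡ 2 (mod 5).
  Combine with x ≡ 0 (mod 8): since gcd(5, 8) = 1, we get a unique residue mod 40.
    Write x = 2 + 5·t and substitute into x ≡ 0 (mod 8): 5·t ≡ 0 − 2 = -2 (mod 8).
    Reduce coefficients mod 8: 5·t ≡ 6 (mod 8).
    The inverse of 5 mod 8 is 5 (since 5·5 = 25 = 3·8 + 1), so t ≡ 5·6 = 30 ≡ 6 (mod 8).
    Then x = 2 + 5·6 = 32, valid modulo lcm(5, 8) = 40: x ≡ 32 (mod 40).
  Combine with x ≡ 1 (mod 3): since gcd(40, 3) = 1, we get a unique residue mod 120.
    Write x = 32 + 40·t and substitute into x ≡ 1 (mod 3): 40·t ≡ 1 − 32 = -31 (mod 3).
    Reduce coefficients mod 3: 1·t ≡ 2 (mod 3).
    So t ≡ 2 (mod 3).
    Then x = 32 + 40·2 = 112, valid modulo lcm(40, 3) = 120: x ≡ 112 (mod 120).
Verify: 112 mod 5 = 2 ✓, 112 mod 8 = 0 ✓, 112 mod 3 = 1 ✓.

x ≡ 112 (mod 120).


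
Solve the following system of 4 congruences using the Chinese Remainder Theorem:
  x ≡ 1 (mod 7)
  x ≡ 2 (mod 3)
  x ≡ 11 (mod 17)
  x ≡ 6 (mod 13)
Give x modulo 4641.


Product of moduli M = 7 · 3 · 17 · 13 = 4641.
Merge one congruence at a time:
  Start: x ≡ 1 (mod 7).
  Combine with x ≡ 2 (mod 3); new modulus lcm = 21.
    Write x = 1 + 7·t and substitute into x ≡ 2 (mod 3): 7·t ≡ 2 − 1 = 1 (mod 3).
    Reduce coefficients mod 3: 1·t ≡ 1 (mod 3).
    So t ≡ 1 (mod 3).
    Then x = 1 + 7·1 = 8, valid modulo lcm(7, 3) = 21: x ≡ 8 (mod 21).
  Combine with x ≡ 11 (mod 17); new modulus lcm = 357.
    Write x = 8 + 21·t and substitute into x ≡ 11 (mod 17): 21·t ≡ 11 − 8 = 3 (mod 17).
    Reduce coefficients mod 17: 4·t ≡ 3 (mod 17).
    The inverse of 4 mod 17 is 13 (since 4·13 = 52 = 3·17 + 1), so t ≡ 13·3 = 39 ≡ 5 (mod 17).
    Then x = 8 + 21·5 = 113, valid modulo lcm(21, 17) = 357: x ≡ 113 (mod 357).
  Combine with x ≡ 6 (mod 13); new modulus lcm = 4641.
    Write x = 113 + 357·t and substitute into x ≡ 6 (mod 13): 357·t ≡ 6 − 113 = -107 (mod 13).
    Reduce coefficients mod 13: 6·t ≡ 10 (mod 13).
    The inverse of 6 mod 13 is 11 (since 6·11 = 66 = 5·13 + 1), so t ≡ 11·10 = 110 ≡ 6 (mod 13).
    Then x = 113 + 357·6 = 2255, valid modulo lcm(357, 13) = 4641: x ≡ 2255 (mod 4641).
Verify against each original: 2255 mod 7 = 1, 2255 mod 3 = 2, 2255 mod 17 = 11, 2255 mod 13 = 6.

x ≡ 2255 (mod 4641).


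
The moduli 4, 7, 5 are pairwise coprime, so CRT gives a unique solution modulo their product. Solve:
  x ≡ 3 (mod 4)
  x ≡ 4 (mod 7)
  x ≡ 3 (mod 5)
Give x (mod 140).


Moduli 4, 7, 5 are pairwise coprime; by CRT there is a unique solution modulo M = 4 · 7 · 5 = 140.
Solve pairwise, accumulating the modulus:
  Start with x ≡ 3 (mod 4).
  Combine with x ≡ 4 (mod 7): since gcd(4, 7) = 1, we get a unique residue mod 28.
    Write x = 3 + 4·t and substitute into x ≡ 4 (mod 7): 4·t ≡ 4 − 3 = 1 (mod 7).
    The inverse of 4 mod 7 is 2 (since 4·2 = 8 = 1·7 + 1), so t ≡ 2·1 = 2 ≡ 2 (mod 7).
    Then x = 3 + 4·2 = 11, valid modulo lcm(4, 7) = 28: x ≡ 11 (mod 28).
  Combine with x ≡ 3 (mod 5): since gcd(28, 5) = 1, we get a unique residue mod 140.
    Write x = 11 + 28·t and substitute into x ≡ 3 (mod 5): 28·t ≡ 3 − 11 = -8 (mod 5).
    Reduce coefficients mod 5: 3·t ≡ 2 (mod 5).
    The inverse of 3 mod 5 is 2 (since 3·2 = 6 = 1·5 + 1), so t ≡ 2·2 = 4 ≡ 4 (mod 5).
    Then x = 11 + 28·4 = 123, valid modulo lcm(28, 5) = 140: x ≡ 123 (mod 140).
Verify: 123 mod 4 = 3 ✓, 123 mod 7 = 4 ✓, 123 mod 5 = 3 ✓.

x ≡ 123 (mod 140).


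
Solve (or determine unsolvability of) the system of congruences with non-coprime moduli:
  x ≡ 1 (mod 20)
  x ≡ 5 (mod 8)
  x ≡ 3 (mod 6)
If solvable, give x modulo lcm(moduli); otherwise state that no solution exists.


Moduli 20, 8, 6 are not pairwise coprime, so CRT works modulo lcm(m_i) when all pairwise compatibility conditions hold.
Pairwise compatibility: gcd(m_i, m_j) must divide a_i - a_j for every pair.
Merge one congruence at a time:
  Start: x ≡ 1 (mod 20).
  Combine with x ≡ 5 (mod 8): gcd(20, 8) = 4; 5 - 1 = 4, which IS divisible by 4, so compatible.
    Write x = 1 + 20·t and substitute into x ≡ 5 (mod 8): 20·t ≡ 5 − 1 = 4 (mod 8).
    Divide the congruence (and modulus) by g = 4: 5·t ≡ 1 (mod 2).
    Reduce coefficients mod 2: 1·t ≡ 1 (mod 2).
    So t ≡ 1 (mod 2).
    Then x = 1 + 20·1 = 21, valid modulo lcm(20, 8) = 40: x ≡ 21 (mod 40).
  Combine with x ≡ 3 (mod 6): gcd(40, 6) = 2; 3 - 21 = -18, which IS divisible by 2, so compatible.
    Write x = 21 + 40·t and substitute into x ≡ 3 (mod 6): 40·t ≡ 3 − 21 = -18 (mod 6).
    Divide the congruence (and modulus) by g = 2: 20·t ≡ -9 (mod 3).
    Reduce coefficients mod 3: 2·t ≡ 0 (mod 3).
    The inverse of 2 mod 3 is 2 (since 2·2 = 4 = 1·3 + 1), so t ≡ 2·0 = 0 ≡ 0 (mod 3).
    Then x = 21 + 40·0 = 21, valid modulo lcm(40, 6) = 120: x ≡ 21 (mod 120).
Verify: 21 mod 20 = 1, 21 mod 8 = 5, 21 mod 6 = 3.

x ≡ 21 (mod 120).


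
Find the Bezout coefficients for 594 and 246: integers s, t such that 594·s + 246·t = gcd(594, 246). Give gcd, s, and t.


Euclidean algorithm on (594, 246) — divide until remainder is 0:
  594 = 2 · 246 + 102
  246 = 2 · 102 + 42
  102 = 2 · 42 + 18
  42 = 2 · 18 + 6
  18 = 3 · 6 + 0
gcd(594, 246) = 6.
Track Bezout coefficients alongside the remainders: start with r₀ = 594 = a·1 + b·0 (s = 1, t = 0) and r₁ = 246 = a·0 + b·1 (s = 0, t = 1); each new remainder r_{k+1} = r_{k-1} − q_k·r_k inherits s_{k+1} = s_{k-1} − q_k·s_k, t_{k+1} = t_{k-1} − q_k·t_k, so r_k = a·s_k + b·t_k at every step:
  q = 2: r = 102, s = 1 − 2·0 = 1, t = 0 − 2·1 = -2  (check: 594·1 + 246·(-2) = 102)
  q = 2: r = 42, s = 0 − 2·1 = -2, t = 1 − 2·(-2) = 5  (check: 594·(-2) + 246·5 = 42)
  q = 2: r = 18, s = 1 − 2·(-2) = 5, t = -2 − 2·5 = -12  (check: 594·5 + 246·(-12) = 18)
  q = 2: r = 6, s = -2 − 2·5 = -12, t = 5 − 2·(-12) = 29  (check: 594·(-12) + 246·29 = 6)
The row with r = 6 (the gcd) gives the Bezout coefficients s = -12, t = 29.
Result: 594 · (-12) + 246 · (29) = 6.

gcd(594, 246) = 6; s = -12, t = 29 (check: 594·(-12) + 246·29 = 6).


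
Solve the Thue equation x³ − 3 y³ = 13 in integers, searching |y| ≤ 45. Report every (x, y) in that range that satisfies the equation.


The equation is x³ - 3y³ = 13. For fixed y, x³ = 3·y³ + 13, so a solution requires the RHS to be a perfect cube.
Strategy: iterate y from -45 to 45, compute RHS = 3·y³ + 13, and check whether it is a (positive or negative) perfect cube.
Check small values of y:
  y = 0: RHS = 13 is not a perfect cube.
  y = 1: RHS = 16 is not a perfect cube.
  y = -1: RHS = 10 is not a perfect cube.
  y = 2: RHS = 37 is not a perfect cube.
  y = -2: RHS = -11 is not a perfect cube.
  y = 3: RHS = 94 is not a perfect cube.
  y = -3: RHS = -68 is not a perfect cube.
Continuing the search up to |y| = 45 finds no solutions either.
No (x, y) in the scanned range satisfies the equation.

No integer solutions with |y| ≤ 45.


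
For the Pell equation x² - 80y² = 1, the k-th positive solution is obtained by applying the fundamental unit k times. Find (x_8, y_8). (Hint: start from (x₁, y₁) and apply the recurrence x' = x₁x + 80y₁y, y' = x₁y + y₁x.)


Step 1: Find the fundamental solution (x₁, y₁) of x² - 80y² = 1.
  Expand √80 as a continued fraction. a₀ = ⌊√80⌋ = 8; iterate m_{k+1} = d_k·a_k − m_k, d_{k+1} = (80 − m_{k+1}²)/d_k, a_{k+1} = ⌊(a₀ + m_{k+1})/d_{k+1}⌋ (starting m₀ = 0, d₀ = 1), with convergents p_k = a_k·p_{k-1} + p_{k-2}, q_k = a_k·q_{k-1} + q_{k-2} (p₋₁ = 1, q₋₁ = 0):
  k = 0: a₀ = 8; p₀/q₀ = 8/1; p₀² − 80·q₀² = 64 − 80 = -16.
  k = 1: m = 8, d = 16, a = ⌊(8 + 8)/16⌋ = 1; p/q = (1·8 + 1)/(1·1 + 0) = 9/1; p² − 80·q² = 81 − 80 = 1.
  The first convergent with p² − 80·q² = 1 gives the fundamental solution (x₁, y₁) = (9, 1).
Step 2: Apply the recurrence (x_{n+1}, y_{n+1}) = (x₁x_n + 80y₁y_n, x₁y_n + y₁x_n) repeatedly.
  From (x_1, y_1) = (9, 1): x_2 = 9·9 + 80·1·1 = 161; y_2 = 9·1 + 1·9 = 18.
  From (x_2, y_2) = (161, 18): x_3 = 9·161 + 80·1·18 = 2889; y_3 = 9·18 + 1·161 = 323.
  From (x_3, y_3) = (2889, 323): x_4 = 9·2889 + 80·1·323 = 51841; y_4 = 9·323 + 1·2889 = 5796.
  From (x_4, y_4) = (51841, 5796): x_5 = 9·51841 + 80·1·5796 = 930249; y_5 = 9·5796 + 1·51841 = 104005.
  From (x_5, y_5) = (930249, 104005): x_6 = 9·930249 + 80·1·104005 = 16692641; y_6 = 9·104005 + 1·930249 = 1866294.
  From (x_6, y_6) = (16692641, 1866294): x_7 = 9·16692641 + 80·1·1866294 = 299537289; y_7 = 9·1866294 + 1·16692641 = 33489287.
  From (x_7, y_7) = (299537289, 33489287): x_8 = 9·299537289 + 80·1·33489287 = 5374978561; y_8 = 9·33489287 + 1·299537289 = 600940872.
Step 3: Verify x_8² - 80·y_8² = 28890394531209630721 - 28890394531209630720 = 1 (should be 1). ✓

(x_1, y_1) = (9, 1); (x_8, y_8) = (5374978561, 600940872).


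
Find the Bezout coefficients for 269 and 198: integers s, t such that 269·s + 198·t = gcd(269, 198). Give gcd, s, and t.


Euclidean algorithm on (269, 198) — divide until remainder is 0:
  269 = 1 · 198 + 71
  198 = 2 · 71 + 56
  71 = 1 · 56 + 15
  56 = 3 · 15 + 11
  15 = 1 · 11 + 4
  11 = 2 · 4 + 3
  4 = 1 · 3 + 1
  3 = 3 · 1 + 0
gcd(269, 198) = 1.
Track Bezout coefficients alongside the remainders: start with r₀ = 269 = a·1 + b·0 (s = 1, t = 0) and r₁ = 198 = a·0 + b·1 (s = 0, t = 1); each new remainder r_{k+1} = r_{k-1} − q_k·r_k inherits s_{k+1} = s_{k-1} − q_k·s_k, t_{k+1} = t_{k-1} − q_k·t_k, so r_k = a·s_k + b·t_k at every step:
  q = 1: r = 71, s = 1 − 1·0 = 1, t = 0 − 1·1 = -1  (check: 269·1 + 198·(-1) = 71)
  q = 2: r = 56, s = 0 − 2·1 = -2, t = 1 − 2·(-1) = 3  (check: 269·(-2) + 198·3 = 56)
  q = 1: r = 15, s = 1 − 1·(-2) = 3, t = -1 − 1·3 = -4  (check: 269·3 + 198·(-4) = 15)
  q = 3: r = 11, s = -2 − 3·3 = -11, t = 3 − 3·(-4) = 15  (check: 269·(-11) + 198·15 = 11)
  q = 1: r = 4, s = 3 − 1·(-11) = 14, t = -4 − 1·15 = -19  (check: 269·14 + 198·(-19) = 4)
  q = 2: r = 3, s = -11 − 2·14 = -39, t = 15 − 2·(-19) = 53  (check: 269·(-39) + 198·53 = 3)
  q = 1: r = 1, s = 14 − 1·(-39) = 53, t = -19 − 1·53 = -72  (check: 269·53 + 198·(-72) = 1)
The row with r = 1 (the gcd) gives the Bezout coefficients s = 53, t = -72.
Result: 269 · (53) + 198 · (-72) = 1.

gcd(269, 198) = 1; s = 53, t = -72 (check: 269·53 + 198·(-72) = 1).


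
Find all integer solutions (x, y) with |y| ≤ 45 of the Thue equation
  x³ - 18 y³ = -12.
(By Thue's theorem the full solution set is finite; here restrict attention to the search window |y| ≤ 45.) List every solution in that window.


The equation is x³ - 18y³ = -12. For fixed y, x³ = 18·y³ − 12, so a solution requires the RHS to be a perfect cube.
Strategy: iterate y from -45 to 45, compute RHS = 18·y³ − 12, and check whether it is a (positive or negative) perfect cube.
Check small values of y:
  y = 0: RHS = -12 is not a perfect cube.
  y = 1: RHS = 6 is not a perfect cube.
  y = -1: RHS = -30 is not a perfect cube.
  y = 2: RHS = 132 is not a perfect cube.
  y = -2: RHS = -156 is not a perfect cube.
  y = 3: RHS = 474 is not a perfect cube.
  y = -3: RHS = -498 is not a perfect cube.
Continuing the search up to |y| = 45 finds no solutions either.
No (x, y) in the scanned range satisfies the equation.

No integer solutions with |y| ≤ 45.


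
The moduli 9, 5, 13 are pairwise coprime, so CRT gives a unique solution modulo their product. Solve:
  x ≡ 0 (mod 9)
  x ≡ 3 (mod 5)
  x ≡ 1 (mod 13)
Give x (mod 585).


Moduli 9, 5, 13 are pairwise coprime; by CRT there is a unique solution modulo M = 9 · 5 · 13 = 585.
Solve pairwise, accumulating the modulus:
  Start with x ≡ 0 (mod 9).
  Combine with x ≡ 3 (mod 5): since gcd(9, 5) = 1, we get a unique residue mod 45.
    Write x = 0 + 9·t and substitute into x ≡ 3 (mod 5): 9·t ≡ 3 − 0 = 3 (mod 5).
    Reduce coefficients mod 5: 4·t ≡ 3 (mod 5).
    The inverse of 4 mod 5 is 4 (since 4·4 = 16 = 3·5 + 1), so t ≡ 4·3 = 12 ≡ 2 (mod 5).
    Then x = 0 + 9·2 = 18, valid modulo lcm(9, 5) = 45: x ≡ 18 (mod 45).
  Combine with x ≡ 1 (mod 13): since gcd(45, 13) = 1, we get a unique residue mod 585.
    Write x = 18 + 45·t and substitute into x ≡ 1 (mod 13): 45·t ≡ 1 − 18 = -17 (mod 13).
    Reduce coefficients mod 13: 6·t ≡ 9 (mod 13).
    The inverse of 6 mod 13 is 11 (since 6·11 = 66 = 5·13 + 1), so t ≡ 11·9 = 99 ≡ 8 (mod 13).
    Then x = 18 + 45·8 = 378, valid modulo lcm(45, 13) = 585: x ≡ 378 (mod 585).
Verify: 378 mod 9 = 0 ✓, 378 mod 5 = 3 ✓, 378 mod 13 = 1 ✓.

x ≡ 378 (mod 585).


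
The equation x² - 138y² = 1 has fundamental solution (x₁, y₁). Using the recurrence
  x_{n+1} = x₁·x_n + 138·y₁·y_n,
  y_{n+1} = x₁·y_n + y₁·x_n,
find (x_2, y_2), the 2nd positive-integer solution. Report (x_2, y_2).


Step 1: Find the fundamental solution (x₁, y₁) of x² - 138y² = 1.
  Expand √138 as a continued fraction. a₀ = ⌊√138⌋ = 11; iterate m_{k+1} = d_k·a_k − m_k, d_{k+1} = (138 − m_{k+1}²)/d_k, a_{k+1} = ⌊(a₀ + m_{k+1})/d_{k+1}⌋ (starting m₀ = 0, d₀ = 1), with convergents p_k = a_k·p_{k-1} + p_{k-2}, q_k = a_k·q_{k-1} + q_{k-2} (p₋₁ = 1, q₋₁ = 0):
  k = 0: a₀ = 11; p₀/q₀ = 11/1; p₀² − 138·q₀² = 121 − 138 = -17.
  k = 1: m = 11, d = 17, a = ⌊(11 + 11)/17⌋ = 1; p/q = (1·11 + 1)/(1·1 + 0) = 12/1; p² − 138·q² = 144 − 138 = 6.
  k = 2: m = 6, d = 6, a = ⌊(11 + 6)/6⌋ = 2; p/q = (2·12 + 11)/(2·1 + 1) = 35/3; p² − 138·q² = 1225 − 1242 = -17.
  k = 3: m = 6, d = 17, a = ⌊(11 + 6)/17⌋ = 1; p/q = (1·35 + 12)/(1·3 + 1) = 47/4; p² − 138·q² = 2209 − 2208 = 1.
  The first convergent with p² − 138·q² = 1 gives the fundamental solution (x₁, y₁) = (47, 4).
Step 2: Apply the recurrence (x_{n+1}, y_{n+1}) = (x₁x_n + 138y₁y_n, x₁y_n + y₁x_n) repeatedly.
  From (x_1, y_1) = (47, 4): x_2 = 47·47 + 138·4·4 = 4417; y_2 = 47·4 + 4·47 = 376.
Step 3: Verify x_2² - 138·y_2² = 19509889 - 19509888 = 1 (should be 1). ✓

(x_1, y_1) = (47, 4); (x_2, y_2) = (4417, 376).


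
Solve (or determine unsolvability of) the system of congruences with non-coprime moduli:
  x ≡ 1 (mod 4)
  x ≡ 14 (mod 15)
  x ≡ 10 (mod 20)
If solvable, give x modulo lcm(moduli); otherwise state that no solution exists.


Moduli 4, 15, 20 are not pairwise coprime, so CRT works modulo lcm(m_i) when all pairwise compatibility conditions hold.
Pairwise compatibility: gcd(m_i, m_j) must divide a_i - a_j for every pair.
Merge one congruence at a time:
  Start: x ≡ 1 (mod 4).
  Combine with x ≡ 14 (mod 15): gcd(4, 15) = 1; 14 - 1 = 13, which IS divisible by 1, so compatible.
    Write x = 1 + 4·t and substitute into x ≡ 14 (mod 15): 4·t ≡ 14 − 1 = 13 (mod 15).
    The inverse of 4 mod 15 is 4 (since 4·4 = 16 = 1·15 + 1), so t ≡ 4·13 = 52 ≡ 7 (mod 15).
    Then x = 1 + 4·7 = 29, valid modulo lcm(4, 15) = 60: x ≡ 29 (mod 60).
  Combine with x ≡ 10 (mod 20): gcd(60, 20) = 20, and 10 - 29 = -19 is NOT divisible by 20.
    ⇒ system is inconsistent (no integer solution).

No solution (the system is inconsistent).


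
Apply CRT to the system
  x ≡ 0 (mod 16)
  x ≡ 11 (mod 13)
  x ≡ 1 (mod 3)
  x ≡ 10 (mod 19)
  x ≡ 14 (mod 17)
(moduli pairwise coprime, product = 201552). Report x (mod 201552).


Product of moduli M = 16 · 13 · 3 · 19 · 17 = 201552.
Merge one congruence at a time:
  Start: x ≡ 0 (mod 16).
  Combine with x ≡ 11 (mod 13); new modulus lcm = 208.
    Write x = 0 + 16·t and substitute into x ≡ 11 (mod 13): 16·t ≡ 11 − 0 = 11 (mod 13).
    Reduce coefficients mod 13: 3·t ≡ 11 (mod 13).
    The inverse of 3 mod 13 is 9 (since 3·9 = 27 = 2·13 + 1), so t ≡ 9·11 = 99 ≡ 8 (mod 13).
    Then x = 0 + 16·8 = 128, valid modulo lcm(16, 13) = 208: x ≡ 128 (mod 208).
  Combine with x ≡ 1 (mod 3); new modulus lcm = 624.
    Write x = 128 + 208·t and substitute into x ≡ 1 (mod 3): 208·t ≡ 1 − 128 = -127 (mod 3).
    Reduce coefficients mod 3: 1·t ≡ 2 (mod 3).
    So t ≡ 2 (mod 3).
    Then x = 128 + 208·2 = 544, valid modulo lcm(208, 3) = 624: x ≡ 544 (mod 624).
  Combine with x ≡ 10 (mod 19); new modulus lcm = 11856.
    Write x = 544 + 624·t and substitute into x ≡ 10 (mod 19): 624·t ≡ 10 − 544 = -534 (mod 19).
    Reduce coefficients mod 19: 16·t ≡ 17 (mod 19).
    The inverse of 16 mod 19 is 6 (since 16·6 = 96 = 5·19 + 1), so t ≡ 6·17 = 102 ≡ 7 (mod 19).
    Then x = 544 + 624·7 = 4912, valid modulo lcm(624, 19) = 11856: x ≡ 4912 (mod 11856).
  Combine with x ≡ 14 (mod 17); new modulus lcm = 201552.
    Write x = 4912 + 11856·t and substitute into x ≡ 14 (mod 17): 11856·t ≡ 14 − 4912 = -4898 (mod 17).
    Reduce coefficients mod 17: 7·t ≡ 15 (mod 17).
    The inverse of 7 mod 17 is 5 (since 7·5 = 35 = 2·17 + 1), so t ≡ 5·15 = 75 ≡ 7 (mod 17).
    Then x = 4912 + 11856·7 = 87904, valid modulo lcm(11856, 17) = 201552: x ≡ 87904 (mod 201552).
Verify against each original: 87904 mod 16 = 0, 87904 mod 13 = 11, 87904 mod 3 = 1, 87904 mod 19 = 10, 87904 mod 17 = 14.

x ≡ 87904 (mod 201552).


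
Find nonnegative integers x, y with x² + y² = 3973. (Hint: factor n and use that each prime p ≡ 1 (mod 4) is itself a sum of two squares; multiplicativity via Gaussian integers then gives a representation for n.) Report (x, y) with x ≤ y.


Step 1: Factor n = 3973 = 29 · 137.
Step 2: Check the mod-4 condition on each prime factor: 29 ≡ 1 (mod 4), exponent 1; 137 ≡ 1 (mod 4), exponent 1.
All primes ≡ 3 (mod 4) appear to even exponent (or don't appear), so by the two-squares theorem n IS expressible as a sum of two squares.
Step 3: Build a representation. Here n = 29 · 137 is a product of primes ≡ 1 (mod 4). Each prime p ≡ 1 (mod 4) is itself a sum of two squares; find a² by testing p − a² for a perfect square:
  29: 29 − 1² = 28, 29 − 2² = 25 = 5² ⇒ 29 = 2² + 5².
  137: 137 − 1² = 136, 137 − 2² = 133, 137 − 3² = 128, 137 − 4² = 121 = 11² ⇒ 137 = 4² + 11².
  Combine using the Brahmagupta–Fibonacci identity (a² + b²)(c² + d²) = (ac − bd)² + (ad + bc)² = (ac + bd)² + (ad − bc)²:
  29 · 137 = 3973: from (2² + 5²)(4² + 11²), take (2·4 − 5·11, 2·11 + 5·4) = (8 − 55, 22 + 20) = (-47, 42); dropping signs (only squares matter) gives (47, 42); check 47² + 42² = 2209 + 1764 = 3973 ✓.
Step 4: Order so x ≤ y and verify: 42² + 47² = 1764 + 2209 = 3973 = n. ✓

n = 3973 = 42² + 47² (one valid representation with x ≤ y).


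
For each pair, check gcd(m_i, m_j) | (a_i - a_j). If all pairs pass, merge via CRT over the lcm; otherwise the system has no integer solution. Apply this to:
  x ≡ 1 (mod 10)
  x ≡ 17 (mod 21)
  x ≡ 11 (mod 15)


Moduli 10, 21, 15 are not pairwise coprime, so CRT works modulo lcm(m_i) when all pairwise compatibility conditions hold.
Pairwise compatibility: gcd(m_i, m_j) must divide a_i - a_j for every pair.
Merge one congruence at a time:
  Start: x ≡ 1 (mod 10).
  Combine with x ≡ 17 (mod 21): gcd(10, 21) = 1; 17 - 1 = 16, which IS divisible by 1, so compatible.
    Write x = 1 + 10·t and substitute into x ≡ 17 (mod 21): 10·t ≡ 17 − 1 = 16 (mod 21).
    The inverse of 10 mod 21 is 19 (since 10·19 = 190 = 9·21 + 1), so t ≡ 19·16 = 304 ≡ 10 (mod 21).
    Then x = 1 + 10·10 = 101, valid modulo lcm(10, 21) = 210: x ≡ 101 (mod 210).
  Combine with x ≡ 11 (mod 15): gcd(210, 15) = 15; 11 - 101 = -90, which IS divisible by 15, so compatible.
    Write x = 101 + 210·t and substitute into x ≡ 11 (mod 15): 210·t ≡ 11 − 101 = -90 (mod 15).
    Divide the congruence (and modulus) by g = 15: 14·t ≡ -6 (mod 1).
    Modulo 1 every t works; take t = 0.
    Then x = 101 + 210·0 = 101, valid modulo lcm(210, 15) = 210: x ≡ 101 (mod 210).
Verify: 101 mod 10 = 1, 101 mod 21 = 17, 101 mod 15 = 11.

x ≡ 101 (mod 210).


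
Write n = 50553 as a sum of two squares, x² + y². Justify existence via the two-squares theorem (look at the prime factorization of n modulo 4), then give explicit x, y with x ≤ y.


Step 1: Factor n = 50553 = 3^2 · 41 · 137.
Step 2: Check the mod-4 condition on each prime factor: 3 ≡ 3 (mod 4), exponent 2 (must be even); 41 ≡ 1 (mod 4), exponent 1; 137 ≡ 1 (mod 4), exponent 1.
All primes ≡ 3 (mod 4) appear to even exponent (or don't appear), so by the two-squares theorem n IS expressible as a sum of two squares.
Step 3: Build a representation. Group n = k² · m with k = 3 and m = 41 · 137 = 5617 (a product of primes ≡ 1 (mod 4)); a representation of m scales to one of n via (k·x)² + (k·y)² = k²(x² + y²). Each prime p ≡ 1 (mod 4) is itself a sum of two squares; find a² by testing p − a² for a perfect square:
  41: 41 − 1² = 40, 41 − 2² = 37, 41 − 3² = 32, 41 − 4² = 25 = 5² ⇒ 41 = 4² + 5².
  137: 137 − 1² = 136, 137 − 2² = 133, 137 − 3² = 128, 137 − 4² = 121 = 11² ⇒ 137 = 4² + 11².
  Combine using the Brahmagupta–Fibonacci identity (a² + b²)(c² + d²) = (ac − bd)² + (ad + bc)² = (ac + bd)² + (ad − bc)²:
  41 · 137 = 5617: from (4² + 5²)(4² + 11²), take (4·4 − 5·11, 4·11 + 5·4) = (16 − 55, 44 + 20) = (-39, 64); dropping signs (only squares matter) gives (39, 64); check 39² + 64² = 1521 + 4096 = 5617 ✓.
  Scale by k = 3: (3·39, 3·64) = (117, 192).
Step 4: Order so x ≤ y and verify: 117² + 192² = 13689 + 36864 = 50553 = n. ✓

n = 50553 = 117² + 192² (one valid representation with x ≤ y).


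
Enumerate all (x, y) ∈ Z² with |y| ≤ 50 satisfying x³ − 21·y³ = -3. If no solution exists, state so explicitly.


The equation is x³ - 21y³ = -3. For fixed y, x³ = 21·y³ − 3, so a solution requires the RHS to be a perfect cube.
Strategy: iterate y from -50 to 50, compute RHS = 21·y³ − 3, and check whether it is a (positive or negative) perfect cube.
Check small values of y:
  y = 0: RHS = -3 is not a perfect cube.
  y = 1: RHS = 18 is not a perfect cube.
  y = -1: RHS = -24 is not a perfect cube.
  y = 2: RHS = 165 is not a perfect cube.
  y = -2: RHS = -171 is not a perfect cube.
  y = 3: RHS = 564 is not a perfect cube.
  y = -3: RHS = -570 is not a perfect cube.
Continuing the search up to |y| = 50 finds no solutions either.
No (x, y) in the scanned range satisfies the equation.

No integer solutions with |y| ≤ 50.


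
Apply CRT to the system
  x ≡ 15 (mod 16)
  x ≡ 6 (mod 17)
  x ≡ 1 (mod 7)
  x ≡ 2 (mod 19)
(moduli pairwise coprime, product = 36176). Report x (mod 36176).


Product of moduli M = 16 · 17 · 7 · 19 = 36176.
Merge one congruence at a time:
  Start: x ≡ 15 (mod 16).
  Combine with x ≡ 6 (mod 17); new modulus lcm = 272.
    Write x = 15 + 16·t and substitute into x ≡ 6 (mod 17): 16·t ≡ 6 − 15 = -9 (mod 17).
    Reduce coefficients mod 17: 16·t ≡ 8 (mod 17).
    The inverse of 16 mod 17 is 16 (since 16·16 = 256 = 15·17 + 1), so t ≡ 16·8 = 128 ≡ 9 (mod 17).
    Then x = 15 + 16·9 = 159, valid modulo lcm(16, 17) = 272: x ≡ 159 (mod 272).
  Combine with x ≡ 1 (mod 7); new modulus lcm = 1904.
    Write x = 159 + 272·t and substitute into x ≡ 1 (mod 7): 272·t ≡ 1 − 159 = -158 (mod 7).
    Reduce coefficients mod 7: 6·t ≡ 3 (mod 7).
    The inverse of 6 mod 7 is 6 (since 6·6 = 36 = 5·7 + 1), so t ≡ 6·3 = 18 ≡ 4 (mod 7).
    Then x = 159 + 272·4 = 1247, valid modulo lcm(272, 7) = 1904: x ≡ 1247 (mod 1904).
  Combine with x ≡ 2 (mod 19); new modulus lcm = 36176.
    Write x = 1247 + 1904·t and substitute into x ≡ 2 (mod 19): 1904·t ≡ 2 − 1247 = -1245 (mod 19).
    Reduce coefficients mod 19: 4·t ≡ 9 (mod 19).
    The inverse of 4 mod 19 is 5 (since 4·5 = 20 = 1·19 + 1), so t ≡ 5·9 = 45 ≡ 7 (mod 19).
    Then x = 1247 + 1904·7 = 14575, valid modulo lcm(1904, 19) = 36176: x ≡ 14575 (mod 36176).
Verify against each original: 14575 mod 16 = 15, 14575 mod 17 = 6, 14575 mod 7 = 1, 14575 mod 19 = 2.

x ≡ 14575 (mod 36176).


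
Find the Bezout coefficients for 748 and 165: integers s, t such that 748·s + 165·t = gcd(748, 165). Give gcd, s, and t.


Euclidean algorithm on (748, 165) — divide until remainder is 0:
  748 = 4 · 165 + 88
  165 = 1 · 88 + 77
  88 = 1 · 77 + 11
  77 = 7 · 11 + 0
gcd(748, 165) = 11.
Track Bezout coefficients alongside the remainders: start with r₀ = 748 = a·1 + b·0 (s = 1, t = 0) and r₁ = 165 = a·0 + b·1 (s = 0, t = 1); each new remainder r_{k+1} = r_{k-1} − q_k·r_k inherits s_{k+1} = s_{k-1} − q_k·s_k, t_{k+1} = t_{k-1} − q_k·t_k, so r_k = a·s_k + b·t_k at every step:
  q = 4: r = 88, s = 1 − 4·0 = 1, t = 0 − 4·1 = -4  (check: 748·1 + 165·(-4) = 88)
  q = 1: r = 77, s = 0 − 1·1 = -1, t = 1 − 1·(-4) = 5  (check: 748·(-1) + 165·5 = 77)
  q = 1: r = 11, s = 1 − 1·(-1) = 2, t = -4 − 1·5 = -9  (check: 748·2 + 165·(-9) = 11)
The row with r = 11 (the gcd) gives the Bezout coefficients s = 2, t = -9.
Result: 748 · (2) + 165 · (-9) = 11.

gcd(748, 165) = 11; s = 2, t = -9 (check: 748·2 + 165·(-9) = 11).


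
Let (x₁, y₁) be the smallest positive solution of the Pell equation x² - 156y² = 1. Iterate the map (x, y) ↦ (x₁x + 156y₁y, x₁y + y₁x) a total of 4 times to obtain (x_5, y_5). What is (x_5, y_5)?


Step 1: Find the fundamental solution (x₁, y₁) of x² - 156y² = 1.
  Expand √156 as a continued fraction. a₀ = ⌊√156⌋ = 12; iterate m_{k+1} = d_k·a_k − m_k, d_{k+1} = (156 − m_{k+1}²)/d_k, a_{k+1} = ⌊(a₀ + m_{k+1})/d_{k+1}⌋ (starting m₀ = 0, d₀ = 1), with convergents p_k = a_k·p_{k-1} + p_{k-2}, q_k = a_k·q_{k-1} + q_{k-2} (p₋₁ = 1, q₋₁ = 0):
  k = 0: a₀ = 12; p₀/q₀ = 12/1; p₀² − 156·q₀² = 144 − 156 = -12.
  k = 1: m = 12, d = 12, a = ⌊(12 + 12)/12⌋ = 2; p/q = (2·12 + 1)/(2·1 + 0) = 25/2; p² − 156·q² = 625 − 624 = 1.
  The first convergent with p² − 156·q² = 1 gives the fundamental solution (x₁, y₁) = (25, 2).
Step 2: Apply the recurrence (x_{n+1}, y_{n+1}) = (x₁x_n + 156y₁y_n, x₁y_n + y₁x_n) repeatedly.
  From (x_1, y_1) = (25, 2): x_2 = 25·25 + 156·2·2 = 1249; y_2 = 25·2 + 2·25 = 100.
  From (x_2, y_2) = (1249, 100): x_3 = 25·1249 + 156·2·100 = 62425; y_3 = 25·100 + 2·1249 = 4998.
  From (x_3, y_3) = (62425, 4998): x_4 = 25·62425 + 156·2·4998 = 3120001; y_4 = 25·4998 + 2·62425 = 249800.
  From (x_4, y_4) = (3120001, 249800): x_5 = 25·3120001 + 156·2·249800 = 155937625; y_5 = 25·249800 + 2·3120001 = 12485002.
Step 3: Verify x_5² - 156·y_5² = 24316542890640625 - 24316542890640624 = 1 (should be 1). ✓

(x_1, y_1) = (25, 2); (x_5, y_5) = (155937625, 12485002).


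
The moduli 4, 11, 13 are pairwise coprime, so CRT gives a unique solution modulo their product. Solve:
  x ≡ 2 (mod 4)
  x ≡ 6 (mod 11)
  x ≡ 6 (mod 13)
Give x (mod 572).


Moduli 4, 11, 13 are pairwise coprime; by CRT there is a unique solution modulo M = 4 · 11 · 13 = 572.
Solve pairwise, accumulating the modulus:
  Start with x ≡ 2 (mod 4).
  Combine with x ≡ 6 (mod 11): since gcd(4, 11) = 1, we get a unique residue mod 44.
    Write x = 2 + 4·t and substitute into x ≡ 6 (mod 11): 4·t ≡ 6 − 2 = 4 (mod 11).
    The inverse of 4 mod 11 is 3 (since 4·3 = 12 = 1·11 + 1), so t ≡ 3·4 = 12 ≡ 1 (mod 11).
    Then x = 2 + 4·1 = 6, valid modulo lcm(4, 11) = 44: x ≡ 6 (mod 44).
  Combine with x ≡ 6 (mod 13): since gcd(44, 13) = 1, we get a unique residue mod 572.
    Write x = 6 + 44·t and substitute into x ≡ 6 (mod 13): 44·t ≡ 6 − 6 = 0 (mod 13).
    Reduce coefficients mod 13: 5·t ≡ 0 (mod 13).
    The inverse of 5 mod 13 is 8 (since 5·8 = 40 = 3·13 + 1), so t ≡ 8·0 = 0 ≡ 0 (mod 13).
    Then x = 6 + 44·0 = 6, valid modulo lcm(44, 13) = 572: x ≡ 6 (mod 572).
Verify: 6 mod 4 = 2 ✓, 6 mod 11 = 6 ✓, 6 mod 13 = 6 ✓.

x ≡ 6 (mod 572).
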